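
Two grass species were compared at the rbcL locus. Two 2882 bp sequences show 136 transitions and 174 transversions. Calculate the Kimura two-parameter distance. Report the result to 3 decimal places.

0.116

P = 136/2882 ≈ 0.047189 and Q = 174/2882 ≈ 0.060375.
Under the Kimura two-parameter model, d = −½ ln(1 − 2P − Q) − ¼ ln(1 − 2Q).
1 − 2P − Q = 0.845247, giving −½ ln(0.845247) = 0.084063.
1 − 2Q = 0.87925, giving −¼ ln(0.87925) = 0.032172.
d = 0.084063 + 0.032172 = 0.116235.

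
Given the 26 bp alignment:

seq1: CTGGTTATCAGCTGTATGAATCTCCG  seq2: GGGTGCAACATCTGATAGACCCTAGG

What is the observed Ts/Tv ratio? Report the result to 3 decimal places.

Transitions are A↔G and C↔T; transversions are all other mismatches.
Transitions: 2. Transversions: 12.
R = 2/12 = 0.166666… ≈ 0.167 (to 3 d.p.).

0.167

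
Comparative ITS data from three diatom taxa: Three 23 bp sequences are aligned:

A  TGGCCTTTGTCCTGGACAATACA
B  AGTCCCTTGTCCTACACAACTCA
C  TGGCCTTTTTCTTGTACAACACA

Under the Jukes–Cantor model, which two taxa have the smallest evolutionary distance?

A–B: 7/23 differ, p = 0.304, d = 0.390.
A–C: 4/23 differ, p = 0.174, d = 0.198.
B–C: 8/23 differ, p = 0.348, d = 0.467.
The smallest distance is between A and C.

A and C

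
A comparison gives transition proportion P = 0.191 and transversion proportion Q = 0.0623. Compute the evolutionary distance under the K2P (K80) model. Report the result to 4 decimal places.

0.3270

Under the Kimura two-parameter model, d = −½ ln(1 − 2P − Q) − ¼ ln(1 − 2Q).
1 − 2P − Q = 0.5557, giving −½ ln(0.5557) = 0.293763.
1 − 2Q = 0.8754, giving −¼ ln(0.8754) = 0.033269.
d = 0.293763 + 0.033269 = 0.327032.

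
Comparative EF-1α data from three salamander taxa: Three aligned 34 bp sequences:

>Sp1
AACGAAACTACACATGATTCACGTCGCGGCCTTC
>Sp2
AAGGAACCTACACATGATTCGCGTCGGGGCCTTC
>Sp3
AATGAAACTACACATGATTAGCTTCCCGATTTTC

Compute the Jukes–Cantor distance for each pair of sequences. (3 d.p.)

d(Sp1,Sp2) = 0.128, d(Sp1,Sp3) = 0.282, d(Sp2,Sp3) = 0.326

Sp1–Sp2: 4/34 sites differ → p ≈ 0.117647, d = −0.75 ln(1 − 0.156863) = 0.127969 ≈ 0.128.
Sp1–Sp3: 8/34 sites differ → p ≈ 0.235294, d = −0.75 ln(1 − 0.313725) = 0.282358 ≈ 0.282.
Sp2–Sp3: 9/34 sites differ → p ≈ 0.264706, d = −0.75 ln(1 − 0.352941) = 0.326488 ≈ 0.326.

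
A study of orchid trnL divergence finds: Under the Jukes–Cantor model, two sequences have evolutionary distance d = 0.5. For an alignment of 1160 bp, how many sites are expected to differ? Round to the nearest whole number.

Invert JC69: p = (3/4)(1 − e^(−4d/3)) = 0.75 × (1 − e^(-0.666667)) = 0.75 × (1 − 0.513417) = 0.364937.
Expected differing sites = pL ≈ 0.364937 × 1160 = 423.32692 ≈ 423.

423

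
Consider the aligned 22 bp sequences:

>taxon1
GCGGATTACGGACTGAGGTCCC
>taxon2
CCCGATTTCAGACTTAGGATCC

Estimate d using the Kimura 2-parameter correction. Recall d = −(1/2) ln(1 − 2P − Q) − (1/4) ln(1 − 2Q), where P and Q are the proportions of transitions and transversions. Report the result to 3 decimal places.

Of 22 sites, 2 differences are transitions and 5 are transversions, so P = 2/22 ≈ 0.090909 and Q = 5/22 ≈ 0.227273.
Under the Kimura two-parameter model, d = −½ ln(1 − 2P − Q) − ¼ ln(1 − 2Q).
1 − 2P − Q = 0.590909, giving −½ ln(0.590909) = 0.263047.
1 − 2Q = 0.545454, giving −¼ ln(0.545454) = 0.151534.
d = 0.263047 + 0.151534 = 0.414581.

0.415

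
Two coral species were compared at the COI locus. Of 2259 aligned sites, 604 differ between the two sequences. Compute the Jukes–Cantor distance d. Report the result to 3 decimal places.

p = 604/2259 ≈ 0.267375.
d = −(3/4) ln(1 − 4p/3) = −0.75 ln(1 − 0.3565) = −0.75 ln(0.6435)
  = −0.75 × (-0.440833) = 0.330625 substitutions/site.

0.331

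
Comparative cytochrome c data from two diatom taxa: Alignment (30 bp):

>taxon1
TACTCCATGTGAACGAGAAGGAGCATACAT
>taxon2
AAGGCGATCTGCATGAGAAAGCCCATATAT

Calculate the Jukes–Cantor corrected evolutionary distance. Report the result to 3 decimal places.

The sequences differ at 11 of 30 sites, so p = 11/30 ≈ 0.366667.
d = −(3/4) ln(1 − 4p/3) = −0.75 ln(1 − 0.488889) = −0.75 ln(0.511111)
  = −0.75 × (-0.671168) = 0.503376 substitutions/site.

0.503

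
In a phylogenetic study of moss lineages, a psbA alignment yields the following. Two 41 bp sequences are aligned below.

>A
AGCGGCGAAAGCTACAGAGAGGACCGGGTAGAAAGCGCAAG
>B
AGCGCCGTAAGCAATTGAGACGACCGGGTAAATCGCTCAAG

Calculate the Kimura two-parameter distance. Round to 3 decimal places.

0.297

Of 41 sites, 2 differences are transitions and 8 are transversions, so P = 2/41 ≈ 0.04878 and Q = 8/41 ≈ 0.195122.
Under the Kimura two-parameter model, d = −½ ln(1 − 2P − Q) − ¼ ln(1 − 2Q).
1 − 2P − Q = 0.707318, giving −½ ln(0.707318) = 0.173137.
1 − 2Q = 0.609756, giving −¼ ln(0.609756) = 0.123674.
d = 0.173137 + 0.123674 = 0.296811.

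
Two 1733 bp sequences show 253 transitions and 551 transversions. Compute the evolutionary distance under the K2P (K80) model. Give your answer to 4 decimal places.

P = 253/1733 ≈ 0.14599 and Q = 551/1733 ≈ 0.317946.
Under the Kimura two-parameter model, d = −½ ln(1 − 2P − Q) − ¼ ln(1 − 2Q).
1 − 2P − Q = 0.390074, giving −½ ln(0.390074) = 0.470709.
1 − 2Q = 0.364108, giving −¼ ln(0.364108) = 0.252576.
d = 0.470709 + 0.252576 = 0.723285.

0.7233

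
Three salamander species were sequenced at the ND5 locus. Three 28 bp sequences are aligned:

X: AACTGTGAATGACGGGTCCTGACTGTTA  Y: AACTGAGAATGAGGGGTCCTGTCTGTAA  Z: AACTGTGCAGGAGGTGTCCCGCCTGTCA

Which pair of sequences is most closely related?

X–Y: 4/28 differ, p = 0.143, d = 0.158.
X–Z: 7/28 differ, p = 0.250, d = 0.304.
Y–Z: 7/28 differ, p = 0.250, d = 0.304.
The smallest distance is between X and Y.

X and Y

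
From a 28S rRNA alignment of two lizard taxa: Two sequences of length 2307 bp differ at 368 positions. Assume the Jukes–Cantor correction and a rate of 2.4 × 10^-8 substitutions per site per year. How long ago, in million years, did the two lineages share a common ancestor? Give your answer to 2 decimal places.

p = 368/2307 ≈ 0.159515.
d = −(3/4) ln(1 − 4p/3) = −0.75 ln(1 − 0.212687) = −0.75 ln(0.787313)
  = −0.75 × (-0.239129) = 0.179347 substitutions/site.
Under a molecular clock d = 2μt, so t = d/(2μ) = 0.179347 / (2 × 2.4 × 10^-8) = 3.74 million years.

3.74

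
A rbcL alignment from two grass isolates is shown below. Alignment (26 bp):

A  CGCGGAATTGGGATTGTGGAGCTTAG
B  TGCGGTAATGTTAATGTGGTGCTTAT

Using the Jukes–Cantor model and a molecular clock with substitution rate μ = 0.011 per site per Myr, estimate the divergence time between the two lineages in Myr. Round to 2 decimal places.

18.00

The sequences differ at 8 of 26 sites (1, 6, 8, 11, 12, 14, 20, 26), so p = 8/26 ≈ 0.307692.
d = −(3/4) ln(1 − 4p/3) = −0.75 ln(1 − 0.410256) = −0.75 ln(0.589744)
  = −0.75 × (-0.528067) = 0.396050 substitutions/site.
Under a molecular clock d = 2μt, so t = d/(2μ) = 0.396050 / (2 × 0.011) = 18.00 Myr.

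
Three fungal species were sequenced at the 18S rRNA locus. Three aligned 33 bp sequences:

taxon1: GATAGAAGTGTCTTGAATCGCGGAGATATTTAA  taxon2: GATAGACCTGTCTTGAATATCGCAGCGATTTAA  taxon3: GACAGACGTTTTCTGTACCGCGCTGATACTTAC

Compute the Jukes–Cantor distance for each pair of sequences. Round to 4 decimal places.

d(taxon1,taxon2) = 0.2493, d(taxon1,taxon3) = 0.4408, d(taxon2,taxon3) = 0.6254

taxon1–taxon2: 7/33 sites differ → p ≈ 0.212121, d = −0.75 ln(1 − 0.282828) = 0.249330 ≈ 0.2493.
taxon1–taxon3: 11/33 sites differ → p ≈ 0.333333, d = −0.75 ln(1 − 0.444444) = 0.440839 ≈ 0.4408.
taxon2–taxon3: 14/33 sites differ → p ≈ 0.424242, d = −0.75 ln(1 − 0.565656) = 0.625439 ≈ 0.6254.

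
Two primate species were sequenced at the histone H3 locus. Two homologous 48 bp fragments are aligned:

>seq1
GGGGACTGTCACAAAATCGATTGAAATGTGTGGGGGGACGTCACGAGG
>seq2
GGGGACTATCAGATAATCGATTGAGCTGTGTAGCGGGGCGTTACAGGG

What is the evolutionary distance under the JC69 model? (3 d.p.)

0.273

The sequences differ at 11 of 48 sites, so p = 11/48 ≈ 0.229167.
d = −(3/4) ln(1 − 4p/3) = −0.75 ln(1 − 0.305556) = −0.75 ln(0.694444)
  = −0.75 × (-0.364644) = 0.273483 substitutions/site.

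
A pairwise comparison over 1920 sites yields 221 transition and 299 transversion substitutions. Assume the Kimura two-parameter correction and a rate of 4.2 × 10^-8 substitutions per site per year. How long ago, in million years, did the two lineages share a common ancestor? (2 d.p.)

4.01

P = 221/1920 ≈ 0.115104 and Q = 299/1920 ≈ 0.155729.
Under the Kimura two-parameter model, d = −½ ln(1 − 2P − Q) − ¼ ln(1 − 2Q).
1 − 2P − Q = 0.614063, giving −½ ln(0.614063) = 0.243829.
1 − 2Q = 0.688542, giving −¼ ln(0.688542) = 0.093295.
d = 0.243829 + 0.093295 = 0.337124.
Under a molecular clock d = 2μt, so t = d/(2μ) = 0.337124 / (2 × 4.2 × 10^-8) = 4.01 million years.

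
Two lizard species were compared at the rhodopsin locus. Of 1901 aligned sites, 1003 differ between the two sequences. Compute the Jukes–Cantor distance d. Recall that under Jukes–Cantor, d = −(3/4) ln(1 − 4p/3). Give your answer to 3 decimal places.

0.912

p = 1003/1901 ≈ 0.527617.
d = −(3/4) ln(1 − 4p/3) = −0.75 ln(1 − 0.703489) = −0.75 ln(0.296511)
  = −0.75 × (-1.215671) = 0.911753 substitutions/site.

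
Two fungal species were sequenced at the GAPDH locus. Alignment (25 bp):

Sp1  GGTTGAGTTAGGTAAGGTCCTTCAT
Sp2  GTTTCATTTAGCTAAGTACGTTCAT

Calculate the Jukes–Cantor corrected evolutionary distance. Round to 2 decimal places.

The sequences differ at 7 of 25 sites (2, 5, 7, 12, 17, 18, 20), so p = 7/25 = 0.28.
d = −(3/4) ln(1 − 4p/3) = −0.75 ln(1 − 0.373333) = −0.75 ln(0.626667)
  = −0.75 × (-0.467340) = 0.350505 substitutions/site.

0.35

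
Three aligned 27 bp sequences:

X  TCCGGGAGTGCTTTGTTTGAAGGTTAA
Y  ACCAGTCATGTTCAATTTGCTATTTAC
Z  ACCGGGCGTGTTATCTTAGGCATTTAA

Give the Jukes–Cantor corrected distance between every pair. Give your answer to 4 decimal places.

d(X,Y) = 0.8817, d(X,Z) = 0.5107, d(Y,Z) = 0.5107

X–Y: 14/27 sites differ → p ≈ 0.518519, d = −0.75 ln(1 − 0.691359) = 0.881682 ≈ 0.8817.
X–Z: 10/27 sites differ → p ≈ 0.37037, d = −0.75 ln(1 − 0.493827) = 0.510658 ≈ 0.5107.
Y–Z: 10/27 sites differ → p ≈ 0.37037, d = −0.75 ln(1 − 0.493827) = 0.510658 ≈ 0.5107.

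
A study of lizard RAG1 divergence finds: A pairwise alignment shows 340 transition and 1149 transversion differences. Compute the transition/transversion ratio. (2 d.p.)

R = 340/1149 = 0.295909… ≈ 0.30 (to 2 d.p.).

0.30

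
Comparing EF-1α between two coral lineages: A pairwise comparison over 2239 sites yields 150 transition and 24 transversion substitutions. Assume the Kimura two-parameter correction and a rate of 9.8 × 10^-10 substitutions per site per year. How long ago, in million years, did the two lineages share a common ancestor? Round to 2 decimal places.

P = 150/2239 ≈ 0.066994 and Q = 24/2239 ≈ 0.010719.
Under the Kimura two-parameter model, d = −½ ln(1 − 2P − Q) − ¼ ln(1 − 2Q).
1 − 2P − Q = 0.855293, giving −½ ln(0.855293) = 0.078156.
1 − 2Q = 0.978562, giving −¼ ln(0.978562) = 0.005418.
d = 0.078156 + 0.005418 = 0.083574.
Under a molecular clock d = 2μt, so t = d/(2μ) = 0.083574 / (2 × 9.8 × 10^-10) = 42.64 million years.

42.64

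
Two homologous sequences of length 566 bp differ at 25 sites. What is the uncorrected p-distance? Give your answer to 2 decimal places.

0.04

p = 25/566 = 0.044169… ≈ 0.04 (to 2 d.p.).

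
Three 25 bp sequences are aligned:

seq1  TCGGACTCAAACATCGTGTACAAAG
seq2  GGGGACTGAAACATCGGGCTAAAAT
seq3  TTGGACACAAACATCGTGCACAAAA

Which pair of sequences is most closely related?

seq1 and seq3

seq1–seq2: 8/25 differ, p = 0.320, d = 0.417.
seq1–seq3: 4/25 differ, p = 0.160, d = 0.180.
seq2–seq3: 8/25 differ, p = 0.320, d = 0.417.
The smallest distance is between seq1 and seq3.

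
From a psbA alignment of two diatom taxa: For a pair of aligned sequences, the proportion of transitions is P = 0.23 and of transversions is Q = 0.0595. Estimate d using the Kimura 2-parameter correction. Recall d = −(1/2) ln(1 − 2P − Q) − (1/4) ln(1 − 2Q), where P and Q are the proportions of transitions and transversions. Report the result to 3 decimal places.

0.398

Under the Kimura two-parameter model, d = −½ ln(1 − 2P − Q) − ¼ ln(1 − 2Q).
1 − 2P − Q = 0.4805, giving −½ ln(0.4805) = 0.366464.
1 − 2Q = 0.881, giving −¼ ln(0.881) = 0.031674.
d = 0.366464 + 0.031674 = 0.398138.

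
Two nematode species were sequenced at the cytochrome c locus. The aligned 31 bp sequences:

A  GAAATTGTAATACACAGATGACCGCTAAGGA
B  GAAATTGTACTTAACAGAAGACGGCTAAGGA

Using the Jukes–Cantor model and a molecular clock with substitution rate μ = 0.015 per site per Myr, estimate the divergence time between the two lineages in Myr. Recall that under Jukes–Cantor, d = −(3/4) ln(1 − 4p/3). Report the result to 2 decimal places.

6.05

The sequences differ at 5 of 31 sites (10, 12, 13, 19, 23), so p = 5/31 ≈ 0.16129.
d = −(3/4) ln(1 − 4p/3) = −0.75 ln(1 − 0.215053) = −0.75 ln(0.784947)
  = −0.75 × (-0.242139) = 0.181604 substitutions/site.
Under a molecular clock d = 2μt, so t = d/(2μ) = 0.181604 / (2 × 0.015) = 6.05 Myr.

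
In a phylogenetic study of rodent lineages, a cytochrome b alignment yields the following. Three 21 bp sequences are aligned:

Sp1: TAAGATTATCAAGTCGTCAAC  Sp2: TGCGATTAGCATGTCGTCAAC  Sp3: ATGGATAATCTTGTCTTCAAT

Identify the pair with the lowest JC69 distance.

Sp1–Sp2: 4/21 differ, p = 0.190, d = 0.220.
Sp1–Sp3: 8/21 differ, p = 0.381, d = 0.532.
Sp2–Sp3: 8/21 differ, p = 0.381, d = 0.532.
The smallest distance is between Sp1 and Sp2.

Sp1 and Sp2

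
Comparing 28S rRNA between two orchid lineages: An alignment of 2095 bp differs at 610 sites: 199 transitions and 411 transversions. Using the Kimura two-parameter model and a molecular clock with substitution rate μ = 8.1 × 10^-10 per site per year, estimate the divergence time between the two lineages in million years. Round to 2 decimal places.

227.50

P = 199/2095 ≈ 0.094988 and Q = 411/2095 ≈ 0.196181.
Under the Kimura two-parameter model, d = −½ ln(1 − 2P − Q) − ¼ ln(1 − 2Q).
1 − 2P − Q = 0.613843, giving −½ ln(0.613843) = 0.244008.
1 − 2Q = 0.607638, giving −¼ ln(0.607638) = 0.124544.
d = 0.244008 + 0.124544 = 0.368552.
Under a molecular clock d = 2μt, so t = d/(2μ) = 0.368552 / (2 × 8.1 × 10^-10) = 227.50 million years.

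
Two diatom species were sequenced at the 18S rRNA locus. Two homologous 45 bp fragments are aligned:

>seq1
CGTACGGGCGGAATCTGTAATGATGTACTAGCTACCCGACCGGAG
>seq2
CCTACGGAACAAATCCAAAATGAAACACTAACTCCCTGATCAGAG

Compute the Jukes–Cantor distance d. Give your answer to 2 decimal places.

0.48

The sequences differ at 16 of 45 sites, so p = 16/45 ≈ 0.355556.
d = −(3/4) ln(1 − 4p/3) = −0.75 ln(1 − 0.474075) = −0.75 ln(0.525925)
  = −0.75 × (-0.642597) = 0.481948 substitutions/site.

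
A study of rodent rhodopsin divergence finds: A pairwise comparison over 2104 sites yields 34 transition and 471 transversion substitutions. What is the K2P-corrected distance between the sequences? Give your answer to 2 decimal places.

0.30

P = 34/2104 ≈ 0.01616 and Q = 471/2104 ≈ 0.223859.
Under the Kimura two-parameter model, d = −½ ln(1 − 2P − Q) − ¼ ln(1 − 2Q).
1 − 2P − Q = 0.743821, giving −½ ln(0.743821) = 0.147977.
1 − 2Q = 0.552282, giving −¼ ln(0.552282) = 0.148424.
d = 0.147977 + 0.148424 = 0.296401.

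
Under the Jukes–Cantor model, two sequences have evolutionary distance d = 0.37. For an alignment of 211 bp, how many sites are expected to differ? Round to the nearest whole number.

Invert JC69: p = (3/4)(1 − e^(−4d/3)) = 0.75 × (1 − e^(-0.493333)) = 0.75 × (1 − 0.610588) = 0.292059.
Expected differing sites = pL ≈ 0.292059 × 211 = 61.624449 ≈ 62.

62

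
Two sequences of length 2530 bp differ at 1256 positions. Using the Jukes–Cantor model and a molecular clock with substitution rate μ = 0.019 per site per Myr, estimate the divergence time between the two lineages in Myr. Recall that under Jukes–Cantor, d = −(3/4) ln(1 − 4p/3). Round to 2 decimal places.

p = 1256/2530 ≈ 0.496443.
d = −(3/4) ln(1 − 4p/3) = −0.75 ln(1 − 0.661924) = −0.75 ln(0.338076)
  = −0.75 × (-1.084485) = 0.813364 substitutions/site.
Under a molecular clock d = 2μt, so t = d/(2μ) = 0.813364 / (2 × 0.019) = 21.40 Myr.

21.40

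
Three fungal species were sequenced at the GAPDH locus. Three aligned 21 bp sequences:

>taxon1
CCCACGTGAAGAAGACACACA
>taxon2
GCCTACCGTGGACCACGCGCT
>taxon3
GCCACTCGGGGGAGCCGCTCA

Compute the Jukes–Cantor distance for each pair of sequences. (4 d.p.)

d(taxon1,taxon2) = 1.0763, d(taxon1,taxon3) = 0.6355, d(taxon2,taxon3) = 0.7557

taxon1–taxon2: 12/21 sites differ → p ≈ 0.571429, d = −0.75 ln(1 − 0.761905) = 1.076314 ≈ 1.0763.
taxon1–taxon3: 9/21 sites differ → p ≈ 0.428571, d = −0.75 ln(1 − 0.571428) = 0.635472 ≈ 0.6355.
taxon2–taxon3: 10/21 sites differ → p ≈ 0.47619, d = −0.75 ln(1 − 0.63492) = 0.755729 ≈ 0.7557.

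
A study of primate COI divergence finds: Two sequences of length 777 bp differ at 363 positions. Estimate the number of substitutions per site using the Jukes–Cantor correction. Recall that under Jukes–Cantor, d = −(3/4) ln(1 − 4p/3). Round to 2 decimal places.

0.73

p = 363/777 ≈ 0.467181.
d = −(3/4) ln(1 − 4p/3) = −0.75 ln(1 − 0.622908) = −0.75 ln(0.377092)
  = −0.75 × (-0.975266) = 0.731450 substitutions/site.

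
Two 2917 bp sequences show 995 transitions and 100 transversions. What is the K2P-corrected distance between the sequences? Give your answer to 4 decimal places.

0.6480

P = 995/2917 ≈ 0.341104 and Q = 100/2917 ≈ 0.034282.
Under the Kimura two-parameter model, d = −½ ln(1 − 2P − Q) − ¼ ln(1 − 2Q).
1 − 2P − Q = 0.28351, giving −½ ln(0.28351) = 0.630254.
1 − 2Q = 0.931436, giving −¼ ln(0.931436) = 0.017757.
d = 0.630254 + 0.017757 = 0.648011.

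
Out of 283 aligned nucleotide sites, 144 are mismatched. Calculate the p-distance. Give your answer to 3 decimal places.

0.509

p = 144/283 = 0.508833… ≈ 0.509 (to 3 d.p.).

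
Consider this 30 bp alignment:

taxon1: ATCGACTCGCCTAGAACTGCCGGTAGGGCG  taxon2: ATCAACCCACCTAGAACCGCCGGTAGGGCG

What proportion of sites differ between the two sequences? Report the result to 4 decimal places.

The sequences differ at 4 of 30 positions (sites 4, 7, 9, 18).
p = 4/30 = 0.133333… ≈ 0.1333 (to 4 d.p.).

0.1333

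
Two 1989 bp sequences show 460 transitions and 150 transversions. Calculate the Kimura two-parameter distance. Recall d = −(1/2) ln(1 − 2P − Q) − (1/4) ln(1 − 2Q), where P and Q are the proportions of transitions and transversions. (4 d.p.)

0.4269

P = 460/1989 ≈ 0.231272 and Q = 150/1989 ≈ 0.075415.
Under the Kimura two-parameter model, d = −½ ln(1 − 2P − Q) − ¼ ln(1 − 2Q).
1 − 2P − Q = 0.462041, giving −½ ln(0.462041) = 0.386051.
1 − 2Q = 0.84917, giving −¼ ln(0.84917) = 0.040874.
d = 0.386051 + 0.040874 = 0.426925.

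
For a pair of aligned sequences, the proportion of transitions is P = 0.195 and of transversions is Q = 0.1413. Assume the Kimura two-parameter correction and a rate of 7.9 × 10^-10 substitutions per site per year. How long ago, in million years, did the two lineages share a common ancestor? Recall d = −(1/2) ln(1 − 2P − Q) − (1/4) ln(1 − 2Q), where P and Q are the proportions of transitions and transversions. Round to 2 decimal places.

Under the Kimura two-parameter model, d = −½ ln(1 − 2P − Q) − ¼ ln(1 − 2Q).
1 − 2P − Q = 0.4687, giving −½ ln(0.4687) = 0.378896.
1 − 2Q = 0.7174, giving −¼ ln(0.7174) = 0.083030.
d = 0.378896 + 0.083030 = 0.461926.
Under a molecular clock d = 2μt, so t = d/(2μ) = 0.461926 / (2 × 7.9 × 10^-10) = 292.36 million years.

292.36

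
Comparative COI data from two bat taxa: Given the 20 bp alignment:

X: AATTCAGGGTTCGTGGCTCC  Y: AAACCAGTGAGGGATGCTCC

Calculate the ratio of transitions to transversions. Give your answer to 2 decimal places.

Transitions are A↔G and C↔T; transversions are all other mismatches.
Transitions: 1. Transversions: 7.
R = 1/7 = 0.142857… ≈ 0.14 (to 2 d.p.).

0.14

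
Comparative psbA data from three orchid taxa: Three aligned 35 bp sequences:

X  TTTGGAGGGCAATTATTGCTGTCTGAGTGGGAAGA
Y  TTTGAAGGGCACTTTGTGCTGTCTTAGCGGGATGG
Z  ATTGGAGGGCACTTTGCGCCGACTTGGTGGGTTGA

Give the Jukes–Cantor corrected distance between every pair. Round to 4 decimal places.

d(X,Y) = 0.2726, d(X,Z) = 0.4073, d(Y,Z) = 0.3149

X–Y: 8/35 sites differ → p ≈ 0.228571, d = −0.75 ln(1 − 0.304761) = 0.272625 ≈ 0.2726.
X–Z: 11/35 sites differ → p ≈ 0.314286, d = −0.75 ln(1 − 0.419048) = 0.407315 ≈ 0.4073.
Y–Z: 9/35 sites differ → p ≈ 0.257143, d = −0.75 ln(1 − 0.342857) = 0.314890 ≈ 0.3149.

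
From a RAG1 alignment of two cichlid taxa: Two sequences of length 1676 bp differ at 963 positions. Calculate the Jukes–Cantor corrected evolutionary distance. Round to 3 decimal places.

p = 963/1676 ≈ 0.574582.
d = −(3/4) ln(1 − 4p/3) = −0.75 ln(1 − 0.766109) = −0.75 ln(0.233891)
  = −0.75 × (-1.452900) = 1.089675 substitutions/site.

1.090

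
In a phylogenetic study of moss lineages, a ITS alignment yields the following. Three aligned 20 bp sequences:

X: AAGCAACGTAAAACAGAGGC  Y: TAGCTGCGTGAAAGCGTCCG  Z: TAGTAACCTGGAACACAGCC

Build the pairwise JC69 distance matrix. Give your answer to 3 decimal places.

X–Y: 10/20 sites differ → p = 0.5, d = −0.75 ln(1 − 0.666667) = 0.823960 ≈ 0.824.
X–Z: 7/20 sites differ → p = 0.35, d = −0.75 ln(1 − 0.466667) = 0.471457 ≈ 0.471.
Y–Z: 11/20 sites differ → p = 0.55, d = −0.75 ln(1 − 0.733333) = 0.991316 ≈ 0.991.

d(X,Y) = 0.824, d(X,Z) = 0.471, d(Y,Z) = 0.991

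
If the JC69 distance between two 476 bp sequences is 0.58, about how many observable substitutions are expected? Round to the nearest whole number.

Invert JC69: p = (3/4)(1 − e^(−4d/3)) = 0.75 × (1 − e^(-0.773333)) = 0.75 × (1 − 0.461472) = 0.403896.
Expected differing sites = pL ≈ 0.403896 × 476 = 192.254496 ≈ 192.

192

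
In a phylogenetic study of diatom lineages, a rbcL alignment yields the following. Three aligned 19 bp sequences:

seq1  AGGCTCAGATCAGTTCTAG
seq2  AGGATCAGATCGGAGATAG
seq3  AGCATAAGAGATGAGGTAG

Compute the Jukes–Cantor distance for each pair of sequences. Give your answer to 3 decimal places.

d(seq1,seq2) = 0.324, d(seq1,seq3) = 0.749, d(seq2,seq3) = 0.410

seq1–seq2: 5/19 sites differ → p ≈ 0.263158, d = −0.75 ln(1 − 0.350877) = 0.324100 ≈ 0.324.
seq1–seq3: 9/19 sites differ → p ≈ 0.473684, d = −0.75 ln(1 − 0.631579) = 0.748897 ≈ 0.749.
seq2–seq3: 6/19 sites differ → p ≈ 0.315789, d = −0.75 ln(1 − 0.421052) = 0.409907 ≈ 0.410.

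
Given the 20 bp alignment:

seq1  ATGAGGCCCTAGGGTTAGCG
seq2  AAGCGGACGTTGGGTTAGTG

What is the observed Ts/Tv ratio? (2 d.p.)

Transitions are A↔G and C↔T; transversions are all other mismatches.
Transitions: 1. Transversions: 5.
R = 1/5 = 0.20.

0.20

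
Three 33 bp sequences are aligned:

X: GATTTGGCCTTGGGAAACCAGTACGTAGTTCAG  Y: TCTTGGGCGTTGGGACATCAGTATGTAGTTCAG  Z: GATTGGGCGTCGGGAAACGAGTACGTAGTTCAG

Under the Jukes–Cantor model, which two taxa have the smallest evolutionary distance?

X and Z

X–Y: 7/33 differ, p = 0.212, d = 0.249.
X–Z: 4/33 differ, p = 0.121, d = 0.132.
Y–Z: 7/33 differ, p = 0.212, d = 0.249.
The smallest distance is between X and Z.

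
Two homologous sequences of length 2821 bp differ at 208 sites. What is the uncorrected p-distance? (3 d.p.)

0.074

p = 208/2821 = 0.073732… ≈ 0.074 (to 3 d.p.).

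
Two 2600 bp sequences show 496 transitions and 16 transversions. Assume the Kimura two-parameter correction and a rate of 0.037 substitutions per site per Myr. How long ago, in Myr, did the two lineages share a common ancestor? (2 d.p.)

3.36

P = 496/2600 ≈ 0.190769 and Q = 16/2600 ≈ 0.006154.
Under the Kimura two-parameter model, d = −½ ln(1 − 2P − Q) − ¼ ln(1 − 2Q).
1 − 2P − Q = 0.612308, giving −½ ln(0.612308) = 0.245260.
1 − 2Q = 0.987692, giving −¼ ln(0.987692) = 0.003096.
d = 0.245260 + 0.003096 = 0.248356.
Under a molecular clock d = 2μt, so t = d/(2μ) = 0.248356 / (2 × 0.037) = 3.36 Myr.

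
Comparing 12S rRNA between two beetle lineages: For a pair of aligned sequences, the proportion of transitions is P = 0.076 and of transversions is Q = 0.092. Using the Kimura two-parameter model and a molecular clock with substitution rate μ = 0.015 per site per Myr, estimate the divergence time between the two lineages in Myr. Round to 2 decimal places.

Under the Kimura two-parameter model, d = −½ ln(1 − 2P − Q) − ¼ ln(1 − 2Q).
1 − 2P − Q = 0.756, giving −½ ln(0.756) = 0.139857.
1 − 2Q = 0.816, giving −¼ ln(0.816) = 0.050835.
d = 0.139857 + 0.050835 = 0.190692.
Under a molecular clock d = 2μt, so t = d/(2μ) = 0.190692 / (2 × 0.015) = 6.36 Myr.

6.36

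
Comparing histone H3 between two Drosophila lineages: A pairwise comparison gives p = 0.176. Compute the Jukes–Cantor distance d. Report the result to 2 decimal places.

d = −(3/4) ln(1 − 4p/3) = −0.75 ln(1 − 0.234667) = −0.75 ln(0.765333)
  = −0.75 × (-0.267444) = 0.200583 substitutions/site.

0.20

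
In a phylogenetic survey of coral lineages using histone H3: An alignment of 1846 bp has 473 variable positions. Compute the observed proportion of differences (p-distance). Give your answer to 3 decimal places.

0.256

p = 473/1846 = 0.256229… ≈ 0.256 (to 3 d.p.).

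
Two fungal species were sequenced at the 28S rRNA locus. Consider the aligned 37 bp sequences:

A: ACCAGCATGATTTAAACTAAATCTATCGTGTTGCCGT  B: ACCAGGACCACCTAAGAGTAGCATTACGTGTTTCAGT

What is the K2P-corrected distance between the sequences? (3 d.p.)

0.646

Of 37 sites, 6 differences are transitions and 10 are transversions, so P = 6/37 ≈ 0.162162 and Q = 10/37 ≈ 0.27027.
Under the Kimura two-parameter model, d = −½ ln(1 − 2P − Q) − ¼ ln(1 − 2Q).
1 − 2P − Q = 0.405406, giving −½ ln(0.405406) = 0.451433.
1 − 2Q = 0.45946, giving −¼ ln(0.45946) = 0.194426.
d = 0.451433 + 0.194426 = 0.645859.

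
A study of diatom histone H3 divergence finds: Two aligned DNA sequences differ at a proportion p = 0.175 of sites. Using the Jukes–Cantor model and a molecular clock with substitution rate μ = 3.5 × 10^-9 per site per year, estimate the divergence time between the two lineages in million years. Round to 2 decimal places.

28.47

d = −(3/4) ln(1 − 4p/3) = −0.75 ln(1 − 0.233333) = −0.75 ln(0.766667)
  = −0.75 × (-0.265703) = 0.199277 substitutions/site.
Under a molecular clock d = 2μt, so t = d/(2μ) = 0.199277 / (2 × 3.5 × 10^-9) = 28.47 million years.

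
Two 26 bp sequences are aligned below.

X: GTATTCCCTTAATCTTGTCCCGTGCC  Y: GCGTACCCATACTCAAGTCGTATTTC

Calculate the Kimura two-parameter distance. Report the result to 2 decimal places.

Of 26 sites, 5 differences are transitions and 7 are transversions, so P = 5/26 ≈ 0.192308 and Q = 7/26 ≈ 0.269231.
Under the Kimura two-parameter model, d = −½ ln(1 − 2P − Q) − ¼ ln(1 − 2Q).
1 − 2P − Q = 0.346153, giving −½ ln(0.346153) = 0.530437.
1 − 2Q = 0.461538, giving −¼ ln(0.461538) = 0.193298.
d = 0.530437 + 0.193298 = 0.723735.

0.72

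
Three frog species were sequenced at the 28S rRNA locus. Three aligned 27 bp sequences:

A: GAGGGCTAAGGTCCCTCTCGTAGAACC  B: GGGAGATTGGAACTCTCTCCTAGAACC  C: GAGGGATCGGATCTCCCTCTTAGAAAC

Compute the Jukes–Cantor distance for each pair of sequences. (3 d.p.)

A–B: 9/27 sites differ → p ≈ 0.333333, d = −0.75 ln(1 − 0.444444) = 0.440839 ≈ 0.441.
A–C: 8/27 sites differ → p ≈ 0.296296, d = −0.75 ln(1 − 0.395061) = 0.376971 ≈ 0.377.
B–C: 7/27 sites differ → p ≈ 0.259259, d = −0.75 ln(1 − 0.345679) = 0.318118 ≈ 0.318.

d(A,B) = 0.441, d(A,C) = 0.377, d(B,C) = 0.318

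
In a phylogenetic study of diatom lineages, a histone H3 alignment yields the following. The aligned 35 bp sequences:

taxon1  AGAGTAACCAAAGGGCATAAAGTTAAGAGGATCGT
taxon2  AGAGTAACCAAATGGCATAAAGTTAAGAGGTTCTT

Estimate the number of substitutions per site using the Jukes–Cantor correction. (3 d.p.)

The sequences differ at 3 of 35 sites (13, 31, 34), so p = 3/35 ≈ 0.085714.
d = −(3/4) ln(1 − 4p/3) = −0.75 ln(1 − 0.114285) = −0.75 ln(0.885715)
  = −0.75 × (-0.121360) = 0.091020 substitutions/site.

0.091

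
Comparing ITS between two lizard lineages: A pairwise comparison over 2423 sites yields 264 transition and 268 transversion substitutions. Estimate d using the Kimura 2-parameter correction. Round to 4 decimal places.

0.2616

P = 264/2423 ≈ 0.108956 and Q = 268/2423 ≈ 0.110607.
Under the Kimura two-parameter model, d = −½ ln(1 − 2P − Q) − ¼ ln(1 − 2Q).
1 − 2P − Q = 0.671481, giving −½ ln(0.671481) = 0.199135.
1 − 2Q = 0.778786, giving −¼ ln(0.778786) = 0.062505.
d = 0.199135 + 0.062505 = 0.261640.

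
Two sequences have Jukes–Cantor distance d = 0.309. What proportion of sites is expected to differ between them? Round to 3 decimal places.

p = (3/4)(1 − e^(−4d/3)) = 0.75 × (1 − e^(-0.412)) = 0.75 × (1 − 0.662324) = 0.253257.

0.253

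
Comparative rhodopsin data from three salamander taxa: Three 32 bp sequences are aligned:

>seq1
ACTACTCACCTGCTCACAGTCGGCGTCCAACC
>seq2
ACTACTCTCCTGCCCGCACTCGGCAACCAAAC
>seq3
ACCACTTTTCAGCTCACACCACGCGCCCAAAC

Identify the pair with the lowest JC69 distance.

seq1 and seq2

seq1–seq2: 7/32 differ, p = 0.219, d = 0.259.
seq1–seq3: 11/32 differ, p = 0.344, d = 0.460.
seq2–seq3: 11/32 differ, p = 0.344, d = 0.460.
The smallest distance is between seq1 and seq2.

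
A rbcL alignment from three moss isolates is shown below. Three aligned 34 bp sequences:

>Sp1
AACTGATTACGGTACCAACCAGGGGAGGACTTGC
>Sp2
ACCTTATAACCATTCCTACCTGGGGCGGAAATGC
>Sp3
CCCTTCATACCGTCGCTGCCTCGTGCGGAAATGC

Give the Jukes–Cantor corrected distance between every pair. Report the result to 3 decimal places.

d(Sp1,Sp2) = 0.423, d(Sp1,Sp3) = 0.741, d(Sp2,Sp3) = 0.373

Sp1–Sp2: 11/34 sites differ → p ≈ 0.323529, d = −0.75 ln(1 − 0.431372) = 0.423397 ≈ 0.423.
Sp1–Sp3: 16/34 sites differ → p ≈ 0.470588, d = −0.75 ln(1 − 0.627451) = 0.740540 ≈ 0.741.
Sp2–Sp3: 10/34 sites differ → p ≈ 0.294118, d = −0.75 ln(1 − 0.392157) = 0.373379 ≈ 0.373.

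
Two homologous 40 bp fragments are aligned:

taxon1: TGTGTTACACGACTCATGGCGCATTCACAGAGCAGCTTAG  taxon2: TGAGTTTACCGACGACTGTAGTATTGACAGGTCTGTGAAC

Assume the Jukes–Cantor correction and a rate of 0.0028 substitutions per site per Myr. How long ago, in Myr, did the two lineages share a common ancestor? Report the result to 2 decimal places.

The sequences differ at 18 of 40 sites, so p = 18/40 = 0.45.
d = −(3/4) ln(1 − 4p/3) = −0.75 ln(1 − 0.6) = −0.75 ln(0.4)
  = −0.75 × (-0.916291) = 0.687218 substitutions/site.
Under a molecular clock d = 2μt, so t = d/(2μ) = 0.687218 / (2 × 0.0028) = 122.72 Myr.

122.72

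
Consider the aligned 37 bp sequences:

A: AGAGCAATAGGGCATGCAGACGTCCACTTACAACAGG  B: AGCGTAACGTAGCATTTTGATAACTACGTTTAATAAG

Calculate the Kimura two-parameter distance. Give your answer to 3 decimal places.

Of 37 sites, 11 differences are transitions and 7 are transversions, so P = 11/37 ≈ 0.297297 and Q = 7/37 ≈ 0.189189.
Under the Kimura two-parameter model, d = −½ ln(1 − 2P − Q) − ¼ ln(1 − 2Q).
1 − 2P − Q = 0.216217, giving −½ ln(0.216217) = 0.765736.
1 − 2Q = 0.621622, giving −¼ ln(0.621622) = 0.118856.
d = 0.765736 + 0.118856 = 0.884592.

0.885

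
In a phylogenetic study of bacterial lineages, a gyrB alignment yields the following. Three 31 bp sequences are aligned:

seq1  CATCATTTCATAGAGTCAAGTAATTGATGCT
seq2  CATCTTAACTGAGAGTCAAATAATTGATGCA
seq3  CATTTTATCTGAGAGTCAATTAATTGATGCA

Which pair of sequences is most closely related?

seq1–seq2: 7/31 differ, p = 0.226, d = 0.269.
seq1–seq3: 7/31 differ, p = 0.226, d = 0.269.
seq2–seq3: 3/31 differ, p = 0.097, d = 0.104.
The smallest distance is between seq2 and seq3.

seq2 and seq3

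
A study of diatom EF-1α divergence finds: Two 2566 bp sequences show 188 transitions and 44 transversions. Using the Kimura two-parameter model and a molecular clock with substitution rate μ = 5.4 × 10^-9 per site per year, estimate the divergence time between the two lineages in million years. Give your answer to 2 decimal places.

P = 188/2566 ≈ 0.073266 and Q = 44/2566 ≈ 0.017147.
Under the Kimura two-parameter model, d = −½ ln(1 − 2P − Q) − ¼ ln(1 − 2Q).
1 − 2P − Q = 0.836321, giving −½ ln(0.836321) = 0.089371.
1 − 2Q = 0.965706, giving −¼ ln(0.965706) = 0.008724.
d = 0.089371 + 0.008724 = 0.098095.
Under a molecular clock d = 2μt, so t = d/(2μ) = 0.098095 / (2 × 5.4 × 10^-9) = 9.08 million years.

9.08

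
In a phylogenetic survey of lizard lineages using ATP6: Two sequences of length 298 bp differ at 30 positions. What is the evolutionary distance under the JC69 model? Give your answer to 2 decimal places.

p = 30/298 ≈ 0.100671.
d = −(3/4) ln(1 − 4p/3) = −0.75 ln(1 − 0.134228) = −0.75 ln(0.865772)
  = −0.75 × (-0.144134) = 0.108101 substitutions/site.

0.11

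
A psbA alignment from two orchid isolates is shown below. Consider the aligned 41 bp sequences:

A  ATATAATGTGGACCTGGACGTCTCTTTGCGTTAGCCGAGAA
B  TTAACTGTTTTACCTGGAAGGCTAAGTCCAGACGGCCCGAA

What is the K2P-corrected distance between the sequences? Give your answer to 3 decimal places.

Of 41 sites, 1 differences are transitions and 20 are transversions, so P = 1/41 ≈ 0.02439 and Q = 20/41 ≈ 0.487805.
Under the Kimura two-parameter model, d = −½ ln(1 − 2P − Q) − ¼ ln(1 − 2Q).
1 − 2P − Q = 0.463415, giving −½ ln(0.463415) = 0.384566.
1 − 2Q = 0.02439, giving −¼ ln(0.02439) = 0.928396.
d = 0.384566 + 0.928396 = 1.312962.

1.313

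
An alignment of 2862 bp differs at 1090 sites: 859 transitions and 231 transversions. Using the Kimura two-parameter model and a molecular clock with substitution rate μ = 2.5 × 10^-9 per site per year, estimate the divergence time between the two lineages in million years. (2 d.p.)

P = 859/2862 ≈ 0.30014 and Q = 231/2862 ≈ 0.080713.
Under the Kimura two-parameter model, d = −½ ln(1 − 2P − Q) − ¼ ln(1 − 2Q).
1 − 2P − Q = 0.319007, giving −½ ln(0.319007) = 0.571271.
1 − 2Q = 0.838574, giving −¼ ln(0.838574) = 0.044013.
d = 0.571271 + 0.044013 = 0.615284.
Under a molecular clock d = 2μt, so t = d/(2μ) = 0.615284 / (2 × 2.5 × 10^-9) = 123.06 million years.

123.06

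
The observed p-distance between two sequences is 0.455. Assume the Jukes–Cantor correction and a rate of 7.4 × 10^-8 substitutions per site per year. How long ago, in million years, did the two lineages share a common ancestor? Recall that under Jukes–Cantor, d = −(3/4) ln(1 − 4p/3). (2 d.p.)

d = −(3/4) ln(1 − 4p/3) = −0.75 ln(1 − 0.606667) = −0.75 ln(0.393333)
  = −0.75 × (-0.933099) = 0.699824 substitutions/site.
Under a molecular clock d = 2μt, so t = d/(2μ) = 0.699824 / (2 × 7.4 × 10^-8) = 4.73 million years.

4.73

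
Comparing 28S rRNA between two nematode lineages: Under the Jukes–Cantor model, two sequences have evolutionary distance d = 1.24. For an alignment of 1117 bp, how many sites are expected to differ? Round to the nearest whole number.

677

Invert JC69: p = (3/4)(1 − e^(−4d/3)) = 0.75 × (1 − e^(-1.653333)) = 0.75 × (1 − 0.191411) = 0.606442.
Expected differing sites = pL ≈ 0.606442 × 1117 = 677.395714 ≈ 677.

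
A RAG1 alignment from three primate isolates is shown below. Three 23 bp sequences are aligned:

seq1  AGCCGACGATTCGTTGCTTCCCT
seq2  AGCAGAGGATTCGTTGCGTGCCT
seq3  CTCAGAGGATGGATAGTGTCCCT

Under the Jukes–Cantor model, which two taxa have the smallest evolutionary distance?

seq1–seq2: 4/23 differ, p = 0.174, d = 0.198.
seq1–seq3: 10/23 differ, p = 0.435, d = 0.650.
seq2–seq3: 8/23 differ, p = 0.348, d = 0.467.
The smallest distance is between seq1 and seq2.

seq1 and seq2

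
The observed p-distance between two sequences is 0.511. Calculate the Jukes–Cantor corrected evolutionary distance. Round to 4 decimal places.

0.8577

d = −(3/4) ln(1 − 4p/3) = −0.75 ln(1 − 0.681333) = −0.75 ln(0.318667)
  = −0.75 × (-1.143609) = 0.857707 substitutions/site.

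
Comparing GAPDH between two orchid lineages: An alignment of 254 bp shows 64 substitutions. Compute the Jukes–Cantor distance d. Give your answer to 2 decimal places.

0.31

p = 64/254 ≈ 0.251969.
d = −(3/4) ln(1 − 4p/3) = −0.75 ln(1 − 0.335959) = −0.75 ln(0.664041)
  = −0.75 × (-0.409411) = 0.307058 substitutions/site.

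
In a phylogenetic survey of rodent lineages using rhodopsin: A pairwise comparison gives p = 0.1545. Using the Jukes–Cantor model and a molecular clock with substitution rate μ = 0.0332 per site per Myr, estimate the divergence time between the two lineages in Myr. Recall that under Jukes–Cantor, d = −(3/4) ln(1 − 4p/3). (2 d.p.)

2.61

d = −(3/4) ln(1 − 4p/3) = −0.75 ln(1 − 0.206) = −0.75 ln(0.794)
  = −0.75 × (-0.230672) = 0.173004 substitutions/site.
Under a molecular clock d = 2μt, so t = d/(2μ) = 0.173004 / (2 × 0.0332) = 2.61 Myr.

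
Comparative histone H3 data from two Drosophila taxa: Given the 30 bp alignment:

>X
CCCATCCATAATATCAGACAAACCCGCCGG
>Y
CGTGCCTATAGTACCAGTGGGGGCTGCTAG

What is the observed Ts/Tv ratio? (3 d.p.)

3.000

Transitions are A↔G and C↔T; transversions are all other mismatches.
Transitions: 12. Transversions: 4.
R = 12/4 = 3.000.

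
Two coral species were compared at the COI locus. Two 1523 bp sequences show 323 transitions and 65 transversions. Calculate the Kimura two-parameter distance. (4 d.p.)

0.3368

P = 323/1523 ≈ 0.212081 and Q = 65/1523 ≈ 0.042679.
Under the Kimura two-parameter model, d = −½ ln(1 − 2P − Q) − ¼ ln(1 − 2Q).
1 − 2P − Q = 0.533159, giving −½ ln(0.533159) = 0.314468.
1 − 2Q = 0.914642, giving −¼ ln(0.914642) = 0.022306.
d = 0.314468 + 0.022306 = 0.336774.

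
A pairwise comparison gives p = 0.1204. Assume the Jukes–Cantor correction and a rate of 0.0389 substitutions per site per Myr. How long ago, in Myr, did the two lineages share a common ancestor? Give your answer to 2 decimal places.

1.69

d = −(3/4) ln(1 − 4p/3) = −0.75 ln(1 − 0.160533) = −0.75 ln(0.839467)
  = −0.75 × (-0.174988) = 0.131241 substitutions/site.
Under a molecular clock d = 2μt, so t = d/(2μ) = 0.131241 / (2 × 0.0389) = 1.69 Myr.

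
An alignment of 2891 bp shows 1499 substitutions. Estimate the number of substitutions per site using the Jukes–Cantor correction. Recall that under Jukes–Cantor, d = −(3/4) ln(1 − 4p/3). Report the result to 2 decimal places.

p = 1499/2891 ≈ 0.518506.
d = −(3/4) ln(1 − 4p/3) = −0.75 ln(1 − 0.691341) = −0.75 ln(0.308659)
  = −0.75 × (-1.175518) = 0.881639 substitutions/site.

0.88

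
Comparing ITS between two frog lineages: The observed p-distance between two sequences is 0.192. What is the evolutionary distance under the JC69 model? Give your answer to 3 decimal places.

d = −(3/4) ln(1 − 4p/3) = −0.75 ln(1 − 0.256) = −0.75 ln(0.744)
  = −0.75 × (-0.295714) = 0.221786 substitutions/site.

0.222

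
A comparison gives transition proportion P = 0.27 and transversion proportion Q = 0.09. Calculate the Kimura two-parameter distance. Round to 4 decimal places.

Under the Kimura two-parameter model, d = −½ ln(1 − 2P − Q) − ¼ ln(1 − 2Q).
1 − 2P − Q = 0.37, giving −½ ln(0.37) = 0.497126.
1 − 2Q = 0.82, giving −¼ ln(0.82) = 0.049613.
d = 0.497126 + 0.049613 = 0.546739.

0.5467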